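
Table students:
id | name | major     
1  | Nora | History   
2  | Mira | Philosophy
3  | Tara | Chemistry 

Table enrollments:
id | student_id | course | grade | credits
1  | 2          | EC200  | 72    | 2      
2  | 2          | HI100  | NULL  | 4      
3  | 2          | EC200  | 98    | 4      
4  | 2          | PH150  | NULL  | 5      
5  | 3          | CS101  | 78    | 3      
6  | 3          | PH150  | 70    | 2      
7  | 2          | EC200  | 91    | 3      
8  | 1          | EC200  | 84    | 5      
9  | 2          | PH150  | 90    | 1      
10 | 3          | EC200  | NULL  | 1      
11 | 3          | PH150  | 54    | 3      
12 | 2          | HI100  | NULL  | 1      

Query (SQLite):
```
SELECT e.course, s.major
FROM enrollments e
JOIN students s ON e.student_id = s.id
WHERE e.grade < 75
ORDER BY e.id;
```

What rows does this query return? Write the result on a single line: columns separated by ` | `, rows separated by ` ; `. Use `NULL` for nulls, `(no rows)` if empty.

Each enrollments row matches the students row where student_id = students.id.
Then keep rows with e.grade < 75.

EC200 | Philosophy ; PH150 | Chemistry ; PH150 | Chemistry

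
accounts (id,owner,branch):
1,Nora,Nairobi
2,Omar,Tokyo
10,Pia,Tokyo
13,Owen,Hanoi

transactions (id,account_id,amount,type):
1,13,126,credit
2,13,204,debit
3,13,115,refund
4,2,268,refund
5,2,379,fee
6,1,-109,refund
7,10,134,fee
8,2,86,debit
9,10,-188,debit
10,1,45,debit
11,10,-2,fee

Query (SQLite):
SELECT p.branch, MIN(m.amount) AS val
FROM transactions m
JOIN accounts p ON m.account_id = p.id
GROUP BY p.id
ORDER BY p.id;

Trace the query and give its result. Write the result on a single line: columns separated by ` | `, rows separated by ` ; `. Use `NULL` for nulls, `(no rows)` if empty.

Join each transactions row to its accounts via account_id.
Group joined rows by accounts.id; compute MIN(m.amount) per group.
  1: ids {6, 10} → MIN(m.amount)=-109
  2: ids {4, 5, 8} → MIN(m.amount)=86
  10: ids {7, 9, 11} → MIN(m.amount)=-188
  13: ids {1, 2, 3} → MIN(m.amount)=115

Nairobi | -109 ; Tokyo | 86 ; Tokyo | -188 ; Hanoi | 115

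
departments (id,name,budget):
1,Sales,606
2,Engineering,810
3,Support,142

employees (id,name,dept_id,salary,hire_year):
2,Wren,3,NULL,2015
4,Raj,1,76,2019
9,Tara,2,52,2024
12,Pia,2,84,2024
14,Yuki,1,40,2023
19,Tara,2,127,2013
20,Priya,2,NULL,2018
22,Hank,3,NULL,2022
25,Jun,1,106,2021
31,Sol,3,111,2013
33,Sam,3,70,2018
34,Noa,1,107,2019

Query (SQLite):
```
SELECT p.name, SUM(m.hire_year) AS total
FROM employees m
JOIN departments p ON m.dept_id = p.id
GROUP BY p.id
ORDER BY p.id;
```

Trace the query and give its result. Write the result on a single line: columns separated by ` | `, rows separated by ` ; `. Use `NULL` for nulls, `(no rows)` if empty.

Join each employees row to its departments via dept_id.
Group joined rows by departments.id; compute SUM(m.hire_year) per group.
  1: ids {4, 14, 25, 34} → SUM(m.hire_year)=8082
  2: ids {9, 12, 19, 20} → SUM(m.hire_year)=8079
  3: ids {2, 22, 31, 33} → SUM(m.hire_year)=8068

Sales | 8082 ; Engineering | 8079 ; Support | 8068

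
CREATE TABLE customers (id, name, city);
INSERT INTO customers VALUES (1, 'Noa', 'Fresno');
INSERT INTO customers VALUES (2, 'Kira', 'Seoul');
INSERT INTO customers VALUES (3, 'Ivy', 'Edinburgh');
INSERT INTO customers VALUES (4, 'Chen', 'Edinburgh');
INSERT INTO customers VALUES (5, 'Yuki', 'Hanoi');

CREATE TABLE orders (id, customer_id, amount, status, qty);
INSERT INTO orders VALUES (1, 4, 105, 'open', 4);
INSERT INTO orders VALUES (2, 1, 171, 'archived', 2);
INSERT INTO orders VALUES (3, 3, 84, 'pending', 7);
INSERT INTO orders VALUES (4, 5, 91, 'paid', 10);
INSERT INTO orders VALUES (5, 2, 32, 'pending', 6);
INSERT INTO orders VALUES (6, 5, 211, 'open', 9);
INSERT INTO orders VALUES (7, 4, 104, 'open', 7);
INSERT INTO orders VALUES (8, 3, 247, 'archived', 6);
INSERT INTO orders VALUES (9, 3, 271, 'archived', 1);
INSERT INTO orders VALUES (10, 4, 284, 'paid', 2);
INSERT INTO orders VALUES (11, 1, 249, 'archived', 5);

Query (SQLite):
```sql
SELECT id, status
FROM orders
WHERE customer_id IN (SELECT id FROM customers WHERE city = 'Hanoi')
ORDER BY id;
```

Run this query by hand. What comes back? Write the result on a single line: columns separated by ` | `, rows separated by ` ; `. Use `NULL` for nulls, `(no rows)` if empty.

4 | paid ; 6 | open

Inner query: customers.id where city = 'Hanoi'.
Outer: keep orders rows whose customer_id is in that set.
Inner query → {5}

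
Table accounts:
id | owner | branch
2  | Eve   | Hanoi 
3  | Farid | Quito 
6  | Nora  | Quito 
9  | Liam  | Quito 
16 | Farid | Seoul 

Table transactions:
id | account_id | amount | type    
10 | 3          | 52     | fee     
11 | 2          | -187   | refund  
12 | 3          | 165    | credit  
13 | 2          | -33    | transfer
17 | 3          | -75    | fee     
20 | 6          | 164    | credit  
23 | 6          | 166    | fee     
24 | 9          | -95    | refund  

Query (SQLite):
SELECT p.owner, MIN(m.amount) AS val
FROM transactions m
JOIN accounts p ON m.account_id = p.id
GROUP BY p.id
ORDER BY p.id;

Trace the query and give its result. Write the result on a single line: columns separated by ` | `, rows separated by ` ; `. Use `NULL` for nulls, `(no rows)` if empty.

Join each transactions row to its accounts via account_id.
Group joined rows by accounts.id; compute MIN(m.amount) per group.
  2: ids {11, 13} → MIN(m.amount)=-187
  3: ids {10, 12, 17} → MIN(m.amount)=-75
  6: ids {20, 23} → MIN(m.amount)=164
  9: ids {24} → MIN(m.amount)=-95

Eve | -187 ; Farid | -75 ; Nora | 164 ; Liam | -95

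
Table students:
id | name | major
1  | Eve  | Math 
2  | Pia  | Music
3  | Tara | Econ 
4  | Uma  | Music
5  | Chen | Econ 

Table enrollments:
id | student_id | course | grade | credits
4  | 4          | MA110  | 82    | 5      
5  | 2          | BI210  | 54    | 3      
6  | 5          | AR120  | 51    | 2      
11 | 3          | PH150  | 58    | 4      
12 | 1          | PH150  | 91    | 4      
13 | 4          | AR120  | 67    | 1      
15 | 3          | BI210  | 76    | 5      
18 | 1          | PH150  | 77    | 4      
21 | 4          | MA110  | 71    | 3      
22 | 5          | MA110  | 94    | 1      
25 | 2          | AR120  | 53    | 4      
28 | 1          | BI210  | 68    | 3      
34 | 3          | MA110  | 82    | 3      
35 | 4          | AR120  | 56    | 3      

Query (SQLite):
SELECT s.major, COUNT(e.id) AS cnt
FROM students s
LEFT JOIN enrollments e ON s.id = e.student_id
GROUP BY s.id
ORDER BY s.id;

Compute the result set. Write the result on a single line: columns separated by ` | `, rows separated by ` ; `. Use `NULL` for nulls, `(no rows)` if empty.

LEFT JOIN keeps every students row; unmatched ones get NULL for enrollments columns.
Group by students.id and compute COUNT(e.id). COUNT(col) of an all-NULL group is 0.
  1: ids {12, 18, 28} → COUNT(e.id)=3
  2: ids {5, 25} → COUNT(e.id)=2
  3: ids {11, 15, 34} → COUNT(e.id)=3
  4: ids {4, 13, 21, 35} → COUNT(e.id)=4
  5: ids {6, 22} → COUNT(e.id)=2

Math | 3 ; Music | 2 ; Econ | 3 ; Music | 4 ; Econ | 2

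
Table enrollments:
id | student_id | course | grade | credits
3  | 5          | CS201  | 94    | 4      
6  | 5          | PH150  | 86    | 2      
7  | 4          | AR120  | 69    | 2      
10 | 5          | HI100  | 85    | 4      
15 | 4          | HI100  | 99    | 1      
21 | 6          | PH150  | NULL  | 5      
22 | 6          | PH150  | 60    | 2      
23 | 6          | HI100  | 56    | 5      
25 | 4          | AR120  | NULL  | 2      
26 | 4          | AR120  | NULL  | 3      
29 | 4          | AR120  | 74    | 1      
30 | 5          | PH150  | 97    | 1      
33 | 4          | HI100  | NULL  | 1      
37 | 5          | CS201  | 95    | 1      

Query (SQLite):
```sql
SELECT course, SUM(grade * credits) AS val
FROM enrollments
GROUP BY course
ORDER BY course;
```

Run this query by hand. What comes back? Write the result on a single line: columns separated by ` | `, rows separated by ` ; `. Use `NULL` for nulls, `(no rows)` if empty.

AR120 | 212 ; CS201 | 471 ; HI100 | 719 ; PH150 | 389

For each row compute grade * credits.
Group by course; take SUM of the expression per group.
  AR120: ids {7, 25, 26, 29} → SUM(grade * credits)=212
  CS201: ids {3, 37} → SUM(grade * credits)=471
  HI100: ids {10, 15, 23, 33} → SUM(grade * credits)=719
  PH150: ids {6, 21, 22, 30} → SUM(grade * credits)=389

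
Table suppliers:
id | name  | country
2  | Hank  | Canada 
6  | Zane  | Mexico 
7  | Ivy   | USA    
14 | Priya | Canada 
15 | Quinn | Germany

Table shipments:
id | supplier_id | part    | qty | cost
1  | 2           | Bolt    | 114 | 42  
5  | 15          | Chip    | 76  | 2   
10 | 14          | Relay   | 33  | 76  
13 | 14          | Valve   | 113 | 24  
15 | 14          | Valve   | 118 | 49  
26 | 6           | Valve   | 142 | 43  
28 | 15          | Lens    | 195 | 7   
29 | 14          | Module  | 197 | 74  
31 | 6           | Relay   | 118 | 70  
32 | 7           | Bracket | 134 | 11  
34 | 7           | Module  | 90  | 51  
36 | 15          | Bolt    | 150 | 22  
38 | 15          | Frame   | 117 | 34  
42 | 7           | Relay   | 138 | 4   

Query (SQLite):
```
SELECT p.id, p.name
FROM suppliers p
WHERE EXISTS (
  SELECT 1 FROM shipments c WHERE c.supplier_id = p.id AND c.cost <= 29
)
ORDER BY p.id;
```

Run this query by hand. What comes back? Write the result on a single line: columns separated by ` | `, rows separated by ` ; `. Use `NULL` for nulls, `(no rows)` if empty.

7 | Ivy ; 14 | Priya ; 15 | Quinn

For each suppliers row, check whether any shipments with matching supplier_id has cost <= 29.
Keep rows where that is true.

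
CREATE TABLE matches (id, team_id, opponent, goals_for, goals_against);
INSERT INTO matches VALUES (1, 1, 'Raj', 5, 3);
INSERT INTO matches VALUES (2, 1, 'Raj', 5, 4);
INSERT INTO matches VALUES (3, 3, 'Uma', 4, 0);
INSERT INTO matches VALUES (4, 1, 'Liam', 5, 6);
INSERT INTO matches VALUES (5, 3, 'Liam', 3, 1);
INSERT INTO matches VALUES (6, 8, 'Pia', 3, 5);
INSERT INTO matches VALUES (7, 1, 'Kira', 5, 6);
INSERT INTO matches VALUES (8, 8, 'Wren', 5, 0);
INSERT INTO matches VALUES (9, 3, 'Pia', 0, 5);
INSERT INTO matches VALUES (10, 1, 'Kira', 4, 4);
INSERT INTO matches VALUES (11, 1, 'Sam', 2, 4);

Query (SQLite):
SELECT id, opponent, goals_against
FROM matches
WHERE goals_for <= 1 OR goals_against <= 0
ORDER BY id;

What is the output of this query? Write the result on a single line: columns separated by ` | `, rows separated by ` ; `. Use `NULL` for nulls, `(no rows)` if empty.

3 | Uma | 0 ; 8 | Wren | 0 ; 9 | Pia | 5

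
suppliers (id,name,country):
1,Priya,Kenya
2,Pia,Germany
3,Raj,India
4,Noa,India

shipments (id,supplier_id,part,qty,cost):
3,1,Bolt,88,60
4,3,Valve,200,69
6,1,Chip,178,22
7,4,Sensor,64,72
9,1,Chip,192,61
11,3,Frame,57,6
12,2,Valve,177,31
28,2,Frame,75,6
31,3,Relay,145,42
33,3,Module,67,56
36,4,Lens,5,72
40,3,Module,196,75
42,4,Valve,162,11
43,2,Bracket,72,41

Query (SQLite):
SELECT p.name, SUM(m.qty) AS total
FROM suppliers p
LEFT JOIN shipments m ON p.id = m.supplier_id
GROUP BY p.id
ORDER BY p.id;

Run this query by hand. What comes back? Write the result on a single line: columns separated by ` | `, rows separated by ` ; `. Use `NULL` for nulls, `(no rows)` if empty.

LEFT JOIN keeps every suppliers row; unmatched ones get NULL for shipments columns.
Group by suppliers.id and compute SUM(m.qty). SUM over an all-NULL group is NULL.
  1: ids {3, 6, 9} → SUM(m.qty)=458
  2: ids {12, 28, 43} → SUM(m.qty)=324
  3: ids {4, 11, 31, 33, 40} → SUM(m.qty)=665
  4: ids {7, 36, 42} → SUM(m.qty)=231

Priya | 458 ; Pia | 324 ; Raj | 665 ; Noa | 231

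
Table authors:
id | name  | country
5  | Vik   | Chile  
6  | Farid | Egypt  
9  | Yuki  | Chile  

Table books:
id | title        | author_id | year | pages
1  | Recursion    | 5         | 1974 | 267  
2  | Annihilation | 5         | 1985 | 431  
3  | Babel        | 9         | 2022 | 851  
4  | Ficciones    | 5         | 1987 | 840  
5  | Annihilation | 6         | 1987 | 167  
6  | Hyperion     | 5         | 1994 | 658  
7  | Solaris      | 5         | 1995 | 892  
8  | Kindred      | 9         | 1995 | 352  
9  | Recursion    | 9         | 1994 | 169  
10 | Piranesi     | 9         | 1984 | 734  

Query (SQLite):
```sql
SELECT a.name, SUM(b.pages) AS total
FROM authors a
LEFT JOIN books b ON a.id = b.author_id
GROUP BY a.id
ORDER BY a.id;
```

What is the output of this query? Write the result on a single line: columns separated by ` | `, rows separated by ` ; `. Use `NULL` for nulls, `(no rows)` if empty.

LEFT JOIN keeps every authors row; unmatched ones get NULL for books columns.
Group by authors.id and compute SUM(b.pages). SUM over an all-NULL group is NULL.
  5: ids {1, 2, 4, 6, 7} → SUM(b.pages)=3088
  6: ids {5} → SUM(b.pages)=167
  9: ids {3, 8, 9, 10} → SUM(b.pages)=2106

Vik | 3088 ; Farid | 167 ; Yuki | 2106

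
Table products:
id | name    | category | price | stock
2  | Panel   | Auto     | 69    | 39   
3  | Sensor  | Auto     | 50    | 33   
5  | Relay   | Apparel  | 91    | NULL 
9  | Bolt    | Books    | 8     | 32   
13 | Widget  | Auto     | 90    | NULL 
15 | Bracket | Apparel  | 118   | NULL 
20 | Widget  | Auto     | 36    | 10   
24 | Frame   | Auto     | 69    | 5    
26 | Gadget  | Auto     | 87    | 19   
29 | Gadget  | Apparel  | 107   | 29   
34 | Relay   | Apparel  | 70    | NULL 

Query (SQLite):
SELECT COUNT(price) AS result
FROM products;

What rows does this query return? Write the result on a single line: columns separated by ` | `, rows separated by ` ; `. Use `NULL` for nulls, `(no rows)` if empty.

11

All price values: [69, 50, 91, 8, 90, 118, 36, 69, 87, 107, 70].
COUNT(price) counts non-NULL values → 11.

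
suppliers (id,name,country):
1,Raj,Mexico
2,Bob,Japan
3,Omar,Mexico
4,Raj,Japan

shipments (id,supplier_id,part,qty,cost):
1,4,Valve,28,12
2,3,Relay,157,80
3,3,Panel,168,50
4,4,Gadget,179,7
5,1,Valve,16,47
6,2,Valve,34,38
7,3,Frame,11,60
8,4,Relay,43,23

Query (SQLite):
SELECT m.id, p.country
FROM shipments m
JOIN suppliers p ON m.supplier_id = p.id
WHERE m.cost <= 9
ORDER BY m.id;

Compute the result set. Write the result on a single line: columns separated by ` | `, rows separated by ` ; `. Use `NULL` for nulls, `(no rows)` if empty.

Each shipments row matches the suppliers row where supplier_id = suppliers.id.
Then keep rows with m.cost <= 9.

4 | Japan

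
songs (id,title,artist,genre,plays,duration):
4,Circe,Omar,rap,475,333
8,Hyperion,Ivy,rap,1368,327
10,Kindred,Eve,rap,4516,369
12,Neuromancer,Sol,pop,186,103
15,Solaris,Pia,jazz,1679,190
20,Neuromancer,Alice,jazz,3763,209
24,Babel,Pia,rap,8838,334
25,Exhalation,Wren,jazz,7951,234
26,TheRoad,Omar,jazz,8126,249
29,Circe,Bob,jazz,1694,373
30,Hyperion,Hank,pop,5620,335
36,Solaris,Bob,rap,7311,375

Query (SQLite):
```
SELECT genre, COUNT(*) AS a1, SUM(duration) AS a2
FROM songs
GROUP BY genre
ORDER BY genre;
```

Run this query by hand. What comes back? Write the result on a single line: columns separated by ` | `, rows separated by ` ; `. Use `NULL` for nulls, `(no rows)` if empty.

Group songs by genre.
Per group compute: COUNT(*), SUM(duration).
  jazz: ids {15, 20, 25, 26, 29} → COUNT(*)=5, SUM(duration)=1255
  pop: ids {12, 30} → COUNT(*)=2, SUM(duration)=438
  rap: ids {4, 8, 10, 24, 36} → COUNT(*)=5, SUM(duration)=1738

jazz | 5 | 1255 ; pop | 2 | 438 ; rap | 5 | 1738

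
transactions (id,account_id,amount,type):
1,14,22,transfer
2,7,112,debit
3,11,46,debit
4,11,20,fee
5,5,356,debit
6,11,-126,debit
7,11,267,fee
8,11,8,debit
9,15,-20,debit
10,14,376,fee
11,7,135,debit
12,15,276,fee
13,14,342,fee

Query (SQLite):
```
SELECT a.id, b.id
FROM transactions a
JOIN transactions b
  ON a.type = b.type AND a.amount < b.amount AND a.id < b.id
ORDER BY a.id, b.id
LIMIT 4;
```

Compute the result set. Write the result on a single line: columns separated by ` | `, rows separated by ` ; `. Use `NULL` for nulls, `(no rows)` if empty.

2 | 5 ; 2 | 11 ; 3 | 5 ; 3 | 11

Pairs (a,b) with same type, a.amount < b.amount, a.id < b.id.
type groups: debit:{2,3,5,6,8,9,11} fee:{4,7,10,12,13} transfer:{1}
Ordered by (a.id, b.id); first 4.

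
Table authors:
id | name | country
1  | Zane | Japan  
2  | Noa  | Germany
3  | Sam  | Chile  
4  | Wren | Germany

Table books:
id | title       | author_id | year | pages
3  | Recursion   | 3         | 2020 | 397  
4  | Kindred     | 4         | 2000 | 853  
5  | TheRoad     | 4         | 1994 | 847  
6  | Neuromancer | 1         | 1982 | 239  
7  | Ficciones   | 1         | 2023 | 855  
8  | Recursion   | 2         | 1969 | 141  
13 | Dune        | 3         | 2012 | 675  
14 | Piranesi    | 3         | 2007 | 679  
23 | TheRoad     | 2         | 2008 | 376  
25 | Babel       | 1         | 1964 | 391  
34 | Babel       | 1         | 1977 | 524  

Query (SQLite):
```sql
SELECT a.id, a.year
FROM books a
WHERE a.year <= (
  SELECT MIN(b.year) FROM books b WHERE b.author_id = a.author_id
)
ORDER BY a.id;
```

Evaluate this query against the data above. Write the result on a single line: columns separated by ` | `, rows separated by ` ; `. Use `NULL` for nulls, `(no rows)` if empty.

5 | 1994 ; 8 | 1969 ; 14 | 2007 ; 25 | 1964

For each books row a, compute MIN(year) over rows sharing a.author_id.
Keep row a if a.year <= that per-group MIN.
  author_id=1: MIN(year) = 1964
  author_id=2: MIN(year) = 1969
  author_id=3: MIN(year) = 2007
  author_id=4: MIN(year) = 1994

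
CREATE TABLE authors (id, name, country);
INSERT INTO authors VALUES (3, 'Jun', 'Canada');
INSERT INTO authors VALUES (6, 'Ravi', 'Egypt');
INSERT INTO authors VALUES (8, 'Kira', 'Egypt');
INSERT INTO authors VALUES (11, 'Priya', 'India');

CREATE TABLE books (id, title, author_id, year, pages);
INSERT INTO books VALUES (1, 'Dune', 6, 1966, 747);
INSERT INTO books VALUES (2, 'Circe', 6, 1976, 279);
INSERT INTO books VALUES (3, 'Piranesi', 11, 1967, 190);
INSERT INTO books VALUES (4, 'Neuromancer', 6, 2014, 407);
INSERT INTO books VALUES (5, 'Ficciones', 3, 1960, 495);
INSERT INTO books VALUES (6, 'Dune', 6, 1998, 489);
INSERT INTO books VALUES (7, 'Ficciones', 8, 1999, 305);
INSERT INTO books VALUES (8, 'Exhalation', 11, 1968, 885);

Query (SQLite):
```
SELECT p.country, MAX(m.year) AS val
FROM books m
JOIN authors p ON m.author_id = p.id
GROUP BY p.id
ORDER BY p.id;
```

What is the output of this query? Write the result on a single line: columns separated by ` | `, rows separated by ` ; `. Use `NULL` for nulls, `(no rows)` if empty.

Join each books row to its authors via author_id.
Group joined rows by authors.id; compute MAX(m.year) per group.
  3: ids {5} → MAX(m.year)=1960
  6: ids {1, 2, 4, 6} → MAX(m.year)=2014
  8: ids {7} → MAX(m.year)=1999
  11: ids {3, 8} → MAX(m.year)=1968

Canada | 1960 ; Egypt | 2014 ; Egypt | 1999 ; India | 1968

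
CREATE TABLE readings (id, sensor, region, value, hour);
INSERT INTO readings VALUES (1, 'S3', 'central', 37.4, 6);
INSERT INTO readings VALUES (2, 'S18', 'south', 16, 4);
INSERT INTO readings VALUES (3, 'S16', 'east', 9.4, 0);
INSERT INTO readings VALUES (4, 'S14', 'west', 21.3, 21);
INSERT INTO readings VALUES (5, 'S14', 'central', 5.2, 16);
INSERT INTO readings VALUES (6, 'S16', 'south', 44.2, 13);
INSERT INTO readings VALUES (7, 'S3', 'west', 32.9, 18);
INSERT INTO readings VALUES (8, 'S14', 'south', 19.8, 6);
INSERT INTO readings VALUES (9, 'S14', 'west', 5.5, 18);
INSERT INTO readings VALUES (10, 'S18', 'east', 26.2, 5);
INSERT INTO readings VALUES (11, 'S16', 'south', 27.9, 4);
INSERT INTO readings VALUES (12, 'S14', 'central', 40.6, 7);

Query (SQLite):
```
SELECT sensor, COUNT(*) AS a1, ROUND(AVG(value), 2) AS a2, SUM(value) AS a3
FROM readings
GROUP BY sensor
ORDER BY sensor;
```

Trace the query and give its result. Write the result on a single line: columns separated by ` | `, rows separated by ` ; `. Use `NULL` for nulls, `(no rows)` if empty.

S14 | 5 | 18.48 | 92.4 ; S16 | 3 | 27.17 | 81.5 ; S18 | 2 | 21.1 | 42.2 ; S3 | 2 | 35.15 | 70.3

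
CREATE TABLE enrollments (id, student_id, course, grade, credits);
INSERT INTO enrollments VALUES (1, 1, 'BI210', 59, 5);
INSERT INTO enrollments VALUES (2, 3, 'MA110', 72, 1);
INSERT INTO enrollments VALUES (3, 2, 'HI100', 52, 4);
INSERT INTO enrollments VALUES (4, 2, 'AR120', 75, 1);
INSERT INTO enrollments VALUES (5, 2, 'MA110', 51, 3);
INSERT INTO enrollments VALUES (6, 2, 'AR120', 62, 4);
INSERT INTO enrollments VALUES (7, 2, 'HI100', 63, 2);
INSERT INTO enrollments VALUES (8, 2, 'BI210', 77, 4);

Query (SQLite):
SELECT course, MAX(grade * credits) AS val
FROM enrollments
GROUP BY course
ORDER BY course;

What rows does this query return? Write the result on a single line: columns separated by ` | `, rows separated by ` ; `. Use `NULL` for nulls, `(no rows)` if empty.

AR120 | 248 ; BI210 | 308 ; HI100 | 208 ; MA110 | 153

For each row compute grade * credits.
Group by course; take MAX of the expression per group.
  AR120: ids {4, 6} → MAX(grade * credits)=248
  BI210: ids {1, 8} → MAX(grade * credits)=308
  HI100: ids {3, 7} → MAX(grade * credits)=208
  MA110: ids {2, 5} → MAX(grade * credits)=153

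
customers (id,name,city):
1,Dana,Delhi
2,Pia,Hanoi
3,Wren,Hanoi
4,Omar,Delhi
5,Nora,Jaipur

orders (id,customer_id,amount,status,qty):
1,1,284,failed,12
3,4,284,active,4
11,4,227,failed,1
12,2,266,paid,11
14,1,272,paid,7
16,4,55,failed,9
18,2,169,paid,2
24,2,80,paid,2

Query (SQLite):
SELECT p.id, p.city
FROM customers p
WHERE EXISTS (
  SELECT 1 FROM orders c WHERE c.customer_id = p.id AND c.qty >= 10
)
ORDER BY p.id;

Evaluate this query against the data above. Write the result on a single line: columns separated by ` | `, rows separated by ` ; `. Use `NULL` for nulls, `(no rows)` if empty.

1 | Delhi ; 2 | Hanoi

For each customers row, check whether any orders with matching customer_id has qty >= 10.
Keep rows where that is true.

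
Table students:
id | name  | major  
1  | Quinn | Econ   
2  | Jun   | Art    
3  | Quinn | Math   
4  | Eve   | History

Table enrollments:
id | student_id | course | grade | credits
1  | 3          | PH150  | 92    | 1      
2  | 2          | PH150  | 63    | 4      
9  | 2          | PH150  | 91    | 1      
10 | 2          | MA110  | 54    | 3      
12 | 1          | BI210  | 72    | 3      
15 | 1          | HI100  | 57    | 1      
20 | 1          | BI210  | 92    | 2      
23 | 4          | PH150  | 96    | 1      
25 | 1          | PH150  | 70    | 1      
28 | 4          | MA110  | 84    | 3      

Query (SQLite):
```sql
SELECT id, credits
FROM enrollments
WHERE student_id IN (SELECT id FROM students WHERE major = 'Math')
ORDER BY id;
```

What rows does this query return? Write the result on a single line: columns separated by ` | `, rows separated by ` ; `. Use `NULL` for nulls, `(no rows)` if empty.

Inner query: students.id where major = 'Math'.
Outer: keep enrollments rows whose student_id is in that set.
Inner query → {3}

1 | 1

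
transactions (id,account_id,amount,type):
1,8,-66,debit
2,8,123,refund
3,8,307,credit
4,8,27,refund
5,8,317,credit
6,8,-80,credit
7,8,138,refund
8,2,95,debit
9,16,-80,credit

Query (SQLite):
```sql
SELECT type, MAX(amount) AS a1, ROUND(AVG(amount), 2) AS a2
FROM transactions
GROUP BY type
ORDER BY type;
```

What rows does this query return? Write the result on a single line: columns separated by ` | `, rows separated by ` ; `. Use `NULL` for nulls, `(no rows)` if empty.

Group transactions by type.
Per group compute: MAX(amount), ROUND(AVG(amount), 2).
  credit: ids {3, 5, 6, 9} → MAX(amount)=317, ROUND(AVG(amount), 2)=116
  debit: ids {1, 8} → MAX(amount)=95, ROUND(AVG(amount), 2)=14.5
  refund: ids {2, 4, 7} → MAX(amount)=138, ROUND(AVG(amount), 2)=96

credit | 317 | 116 ; debit | 95 | 14.5 ; refund | 138 | 96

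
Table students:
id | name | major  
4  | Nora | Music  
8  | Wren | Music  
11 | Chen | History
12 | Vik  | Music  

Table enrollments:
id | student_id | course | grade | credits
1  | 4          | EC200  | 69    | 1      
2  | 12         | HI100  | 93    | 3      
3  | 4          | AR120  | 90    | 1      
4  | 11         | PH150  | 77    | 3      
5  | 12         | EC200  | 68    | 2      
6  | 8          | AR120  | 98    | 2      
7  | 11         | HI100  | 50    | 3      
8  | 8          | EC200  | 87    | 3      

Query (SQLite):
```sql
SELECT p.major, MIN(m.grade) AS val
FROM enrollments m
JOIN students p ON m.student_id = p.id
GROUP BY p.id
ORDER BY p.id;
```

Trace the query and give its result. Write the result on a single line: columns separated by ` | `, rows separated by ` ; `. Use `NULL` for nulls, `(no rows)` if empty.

Music | 69 ; Music | 87 ; History | 50 ; Music | 68

Join each enrollments row to its students via student_id.
Group joined rows by students.id; compute MIN(m.grade) per group.
  4: ids {1, 3} → MIN(m.grade)=69
  8: ids {6, 8} → MIN(m.grade)=87
  11: ids {4, 7} → MIN(m.grade)=50
  12: ids {2, 5} → MIN(m.grade)=68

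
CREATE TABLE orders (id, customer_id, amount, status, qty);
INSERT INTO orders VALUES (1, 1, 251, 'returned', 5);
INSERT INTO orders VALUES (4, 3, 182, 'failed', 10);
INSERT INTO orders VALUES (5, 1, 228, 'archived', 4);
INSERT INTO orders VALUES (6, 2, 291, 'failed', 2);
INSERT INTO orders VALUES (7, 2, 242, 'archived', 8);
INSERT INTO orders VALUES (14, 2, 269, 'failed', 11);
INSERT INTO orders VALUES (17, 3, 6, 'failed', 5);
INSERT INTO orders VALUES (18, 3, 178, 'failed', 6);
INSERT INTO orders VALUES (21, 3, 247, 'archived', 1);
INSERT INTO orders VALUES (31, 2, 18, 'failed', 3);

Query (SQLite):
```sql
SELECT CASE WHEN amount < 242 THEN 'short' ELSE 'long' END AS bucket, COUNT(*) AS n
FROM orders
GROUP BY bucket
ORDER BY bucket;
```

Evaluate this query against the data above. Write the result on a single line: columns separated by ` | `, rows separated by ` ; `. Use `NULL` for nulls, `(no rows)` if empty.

long | 5 ; short | 5

Bucket rows by amount < 242 → 'short' else 'long'; count each bucket.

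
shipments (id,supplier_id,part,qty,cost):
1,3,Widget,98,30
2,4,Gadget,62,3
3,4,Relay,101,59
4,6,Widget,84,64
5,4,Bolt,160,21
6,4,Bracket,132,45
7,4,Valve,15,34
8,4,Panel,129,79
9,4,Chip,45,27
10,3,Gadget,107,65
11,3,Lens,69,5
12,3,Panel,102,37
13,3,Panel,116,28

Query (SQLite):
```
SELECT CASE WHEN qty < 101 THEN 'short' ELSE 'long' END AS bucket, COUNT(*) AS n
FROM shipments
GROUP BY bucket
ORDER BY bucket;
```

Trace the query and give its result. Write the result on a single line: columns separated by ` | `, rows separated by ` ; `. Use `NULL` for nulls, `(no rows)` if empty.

Bucket rows by qty < 101 → 'short' else 'long'; count each bucket.

long | 7 ; short | 6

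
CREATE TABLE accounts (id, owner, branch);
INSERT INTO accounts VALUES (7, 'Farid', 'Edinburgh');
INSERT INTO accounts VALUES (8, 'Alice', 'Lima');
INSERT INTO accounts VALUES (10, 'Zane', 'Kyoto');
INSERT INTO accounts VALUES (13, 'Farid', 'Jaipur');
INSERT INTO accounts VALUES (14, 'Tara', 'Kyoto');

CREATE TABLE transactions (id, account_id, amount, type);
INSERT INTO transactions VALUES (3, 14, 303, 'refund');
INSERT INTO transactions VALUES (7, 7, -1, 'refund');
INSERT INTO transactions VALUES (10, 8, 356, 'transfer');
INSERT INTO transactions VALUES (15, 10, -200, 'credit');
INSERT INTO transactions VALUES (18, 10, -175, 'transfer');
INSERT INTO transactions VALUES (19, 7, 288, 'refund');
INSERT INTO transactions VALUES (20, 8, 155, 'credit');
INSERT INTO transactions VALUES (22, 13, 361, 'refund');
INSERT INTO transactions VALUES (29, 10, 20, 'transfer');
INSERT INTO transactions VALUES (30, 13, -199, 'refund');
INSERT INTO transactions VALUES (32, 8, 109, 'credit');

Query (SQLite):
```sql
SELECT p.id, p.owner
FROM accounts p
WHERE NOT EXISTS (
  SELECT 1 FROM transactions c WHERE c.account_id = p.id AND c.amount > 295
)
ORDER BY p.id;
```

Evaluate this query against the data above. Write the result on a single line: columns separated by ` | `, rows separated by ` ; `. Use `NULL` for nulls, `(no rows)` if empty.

7 | Farid ; 10 | Zane

For each accounts row, check whether any transactions with matching account_id has amount > 295.
Keep rows where that is false.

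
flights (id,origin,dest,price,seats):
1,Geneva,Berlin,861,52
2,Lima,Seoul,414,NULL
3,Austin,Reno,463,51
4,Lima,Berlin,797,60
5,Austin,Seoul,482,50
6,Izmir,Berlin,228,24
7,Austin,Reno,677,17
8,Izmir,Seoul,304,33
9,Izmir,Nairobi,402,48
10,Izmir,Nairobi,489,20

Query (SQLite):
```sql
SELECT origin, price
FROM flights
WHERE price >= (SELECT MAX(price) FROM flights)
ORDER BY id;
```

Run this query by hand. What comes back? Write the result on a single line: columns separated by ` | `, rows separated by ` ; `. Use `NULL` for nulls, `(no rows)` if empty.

Geneva | 861

Scalar subquery: MAX(price) over all flights rows = 861.
Keep rows where price >= that value.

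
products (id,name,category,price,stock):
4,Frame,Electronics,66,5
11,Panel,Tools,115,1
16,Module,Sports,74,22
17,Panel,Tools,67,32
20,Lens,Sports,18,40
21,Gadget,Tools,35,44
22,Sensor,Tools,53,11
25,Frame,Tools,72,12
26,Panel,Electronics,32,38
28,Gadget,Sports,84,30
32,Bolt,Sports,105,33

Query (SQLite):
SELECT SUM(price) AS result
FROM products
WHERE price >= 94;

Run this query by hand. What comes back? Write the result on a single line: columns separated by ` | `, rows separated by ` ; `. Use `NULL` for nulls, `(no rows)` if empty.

220

Rows where price >= 94 → price values: [115, 105].
SUM of non-NULL values = 220.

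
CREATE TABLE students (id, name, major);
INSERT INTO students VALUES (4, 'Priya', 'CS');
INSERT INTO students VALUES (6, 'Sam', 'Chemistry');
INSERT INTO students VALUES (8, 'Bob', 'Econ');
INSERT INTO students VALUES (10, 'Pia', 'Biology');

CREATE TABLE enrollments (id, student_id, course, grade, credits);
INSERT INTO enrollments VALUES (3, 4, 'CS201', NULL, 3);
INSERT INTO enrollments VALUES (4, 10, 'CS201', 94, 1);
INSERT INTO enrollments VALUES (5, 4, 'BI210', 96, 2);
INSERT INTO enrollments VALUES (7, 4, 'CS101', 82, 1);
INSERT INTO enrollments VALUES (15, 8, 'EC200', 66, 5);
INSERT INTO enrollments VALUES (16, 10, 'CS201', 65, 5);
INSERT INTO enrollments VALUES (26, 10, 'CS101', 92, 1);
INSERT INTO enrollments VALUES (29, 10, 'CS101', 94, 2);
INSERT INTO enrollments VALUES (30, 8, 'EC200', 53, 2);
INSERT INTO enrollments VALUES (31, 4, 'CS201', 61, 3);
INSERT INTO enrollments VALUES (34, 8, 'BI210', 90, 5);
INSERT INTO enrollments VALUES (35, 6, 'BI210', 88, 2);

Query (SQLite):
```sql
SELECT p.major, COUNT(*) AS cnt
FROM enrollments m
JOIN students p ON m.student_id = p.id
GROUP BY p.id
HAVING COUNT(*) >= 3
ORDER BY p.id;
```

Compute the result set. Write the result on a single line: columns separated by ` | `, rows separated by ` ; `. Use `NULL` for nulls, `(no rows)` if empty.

CS | 4 ; Econ | 3 ; Biology | 4

Join each enrollments row to its students via student_id.
Group joined rows by students.id; compute COUNT(*) per group.
HAVING: keep groups with count ≥ 3.
  4: ids {3, 5, 7, 31} → COUNT(*)=4
  6: ids {35} → COUNT(*)=1
  8: ids {15, 30, 34} → COUNT(*)=3
  10: ids {4, 16, 26, 29} → COUNT(*)=4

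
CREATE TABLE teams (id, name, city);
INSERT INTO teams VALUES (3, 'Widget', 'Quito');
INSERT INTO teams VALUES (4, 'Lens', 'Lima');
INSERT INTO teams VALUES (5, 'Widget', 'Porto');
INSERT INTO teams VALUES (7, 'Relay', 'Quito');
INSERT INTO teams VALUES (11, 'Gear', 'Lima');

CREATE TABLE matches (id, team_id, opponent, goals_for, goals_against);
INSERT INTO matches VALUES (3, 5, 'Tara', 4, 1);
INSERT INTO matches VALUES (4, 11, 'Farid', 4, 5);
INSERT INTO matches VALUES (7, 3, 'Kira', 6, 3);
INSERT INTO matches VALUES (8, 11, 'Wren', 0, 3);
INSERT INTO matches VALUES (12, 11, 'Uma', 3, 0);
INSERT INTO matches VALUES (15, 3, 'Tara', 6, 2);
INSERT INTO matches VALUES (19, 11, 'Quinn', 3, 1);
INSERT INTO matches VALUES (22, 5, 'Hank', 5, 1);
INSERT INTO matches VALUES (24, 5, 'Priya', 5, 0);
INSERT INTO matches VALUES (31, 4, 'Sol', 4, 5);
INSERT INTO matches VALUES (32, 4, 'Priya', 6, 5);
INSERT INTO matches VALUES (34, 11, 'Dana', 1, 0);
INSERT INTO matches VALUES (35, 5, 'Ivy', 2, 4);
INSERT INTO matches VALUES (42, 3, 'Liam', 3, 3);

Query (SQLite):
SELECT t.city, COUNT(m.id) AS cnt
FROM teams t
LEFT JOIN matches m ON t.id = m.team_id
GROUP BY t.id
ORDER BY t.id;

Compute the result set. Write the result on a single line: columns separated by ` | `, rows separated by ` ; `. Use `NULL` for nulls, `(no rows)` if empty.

Quito | 3 ; Lima | 2 ; Porto | 4 ; Quito | 0 ; Lima | 5

LEFT JOIN keeps every teams row; unmatched ones get NULL for matches columns.
Group by teams.id and compute COUNT(m.id). COUNT(col) of an all-NULL group is 0.
  3: ids {7, 15, 42} → COUNT(m.id)=3
  4: ids {31, 32} → COUNT(m.id)=2
  5: ids {3, 22, 24, 35} → COUNT(m.id)=4
  7: ids {—} → COUNT(m.id)=0
  11: ids {4, 8, 12, 19, 34} → COUNT(m.id)=5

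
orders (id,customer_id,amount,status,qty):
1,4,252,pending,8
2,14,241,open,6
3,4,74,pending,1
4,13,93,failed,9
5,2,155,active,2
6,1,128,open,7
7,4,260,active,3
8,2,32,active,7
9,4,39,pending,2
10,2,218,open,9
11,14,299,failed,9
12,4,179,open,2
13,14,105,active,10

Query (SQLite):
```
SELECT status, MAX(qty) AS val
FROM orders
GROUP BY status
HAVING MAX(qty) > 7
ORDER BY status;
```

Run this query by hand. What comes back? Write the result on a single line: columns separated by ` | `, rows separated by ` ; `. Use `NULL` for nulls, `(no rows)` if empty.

active | 10 ; failed | 9 ; open | 9 ; pending | 8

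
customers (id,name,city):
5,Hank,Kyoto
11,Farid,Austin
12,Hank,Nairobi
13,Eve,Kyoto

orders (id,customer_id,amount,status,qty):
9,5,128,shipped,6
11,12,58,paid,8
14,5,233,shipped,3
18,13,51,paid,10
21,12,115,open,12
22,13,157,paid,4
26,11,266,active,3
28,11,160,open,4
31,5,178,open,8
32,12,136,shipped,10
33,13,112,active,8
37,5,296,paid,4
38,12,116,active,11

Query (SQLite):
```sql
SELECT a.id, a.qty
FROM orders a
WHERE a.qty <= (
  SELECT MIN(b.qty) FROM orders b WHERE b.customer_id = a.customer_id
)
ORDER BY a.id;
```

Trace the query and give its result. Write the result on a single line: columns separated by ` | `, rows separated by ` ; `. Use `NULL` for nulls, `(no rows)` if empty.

For each orders row a, compute MIN(qty) over rows sharing a.customer_id.
Keep row a if a.qty <= that per-group MIN.
  customer_id=5: MIN(qty) = 3
  customer_id=11: MIN(qty) = 3
  customer_id=12: MIN(qty) = 8
  customer_id=13: MIN(qty) = 4

11 | 8 ; 14 | 3 ; 22 | 4 ; 26 | 3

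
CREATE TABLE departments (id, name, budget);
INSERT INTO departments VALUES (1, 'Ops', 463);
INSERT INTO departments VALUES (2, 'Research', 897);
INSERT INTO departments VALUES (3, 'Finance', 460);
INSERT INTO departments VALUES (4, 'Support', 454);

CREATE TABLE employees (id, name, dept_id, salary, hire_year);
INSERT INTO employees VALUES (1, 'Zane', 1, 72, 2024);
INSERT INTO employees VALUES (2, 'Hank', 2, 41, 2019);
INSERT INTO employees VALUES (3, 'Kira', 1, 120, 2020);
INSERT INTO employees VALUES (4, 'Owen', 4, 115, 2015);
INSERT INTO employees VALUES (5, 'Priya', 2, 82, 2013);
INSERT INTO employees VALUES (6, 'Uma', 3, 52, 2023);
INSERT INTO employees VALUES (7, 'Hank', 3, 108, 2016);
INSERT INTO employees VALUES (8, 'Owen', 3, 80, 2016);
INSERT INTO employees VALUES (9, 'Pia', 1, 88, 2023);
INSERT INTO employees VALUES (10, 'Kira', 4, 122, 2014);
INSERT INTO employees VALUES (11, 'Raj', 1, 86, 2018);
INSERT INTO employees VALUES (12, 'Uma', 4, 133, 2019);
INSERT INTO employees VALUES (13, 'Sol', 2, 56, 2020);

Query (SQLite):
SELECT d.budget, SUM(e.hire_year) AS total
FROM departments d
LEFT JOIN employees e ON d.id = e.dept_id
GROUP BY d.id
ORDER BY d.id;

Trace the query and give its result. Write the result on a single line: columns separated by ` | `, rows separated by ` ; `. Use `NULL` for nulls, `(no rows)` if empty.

463 | 8085 ; 897 | 6052 ; 460 | 6055 ; 454 | 6048

LEFT JOIN keeps every departments row; unmatched ones get NULL for employees columns.
Group by departments.id and compute SUM(e.hire_year). SUM over an all-NULL group is NULL.
  1: ids {1, 3, 9, 11} → SUM(e.hire_year)=8085
  2: ids {2, 5, 13} → SUM(e.hire_year)=6052
  3: ids {6, 7, 8} → SUM(e.hire_year)=6055
  4: ids {4, 10, 12} → SUM(e.hire_year)=6048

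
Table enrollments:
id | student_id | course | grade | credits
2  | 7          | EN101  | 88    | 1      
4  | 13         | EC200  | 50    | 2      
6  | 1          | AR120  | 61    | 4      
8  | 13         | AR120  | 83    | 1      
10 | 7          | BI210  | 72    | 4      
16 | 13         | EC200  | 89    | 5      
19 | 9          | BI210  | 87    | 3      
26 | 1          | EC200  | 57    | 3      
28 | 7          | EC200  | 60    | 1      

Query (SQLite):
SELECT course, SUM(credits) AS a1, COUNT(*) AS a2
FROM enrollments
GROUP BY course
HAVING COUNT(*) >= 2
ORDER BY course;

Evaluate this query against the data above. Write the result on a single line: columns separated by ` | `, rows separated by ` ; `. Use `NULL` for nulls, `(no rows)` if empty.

Group enrollments by course.
Per group compute: SUM(credits), COUNT(*).
HAVING: drop groups with fewer than 2 rows.
  AR120: ids {6, 8} → SUM(credits)=5, COUNT(*)=2
  BI210: ids {10, 19} → SUM(credits)=7, COUNT(*)=2
  EC200: ids {4, 16, 26, 28} → SUM(credits)=11, COUNT(*)=4
  EN101: ids {2} → SUM(credits)=1, COUNT(*)=1

AR120 | 5 | 2 ; BI210 | 7 | 2 ; EC200 | 11 | 4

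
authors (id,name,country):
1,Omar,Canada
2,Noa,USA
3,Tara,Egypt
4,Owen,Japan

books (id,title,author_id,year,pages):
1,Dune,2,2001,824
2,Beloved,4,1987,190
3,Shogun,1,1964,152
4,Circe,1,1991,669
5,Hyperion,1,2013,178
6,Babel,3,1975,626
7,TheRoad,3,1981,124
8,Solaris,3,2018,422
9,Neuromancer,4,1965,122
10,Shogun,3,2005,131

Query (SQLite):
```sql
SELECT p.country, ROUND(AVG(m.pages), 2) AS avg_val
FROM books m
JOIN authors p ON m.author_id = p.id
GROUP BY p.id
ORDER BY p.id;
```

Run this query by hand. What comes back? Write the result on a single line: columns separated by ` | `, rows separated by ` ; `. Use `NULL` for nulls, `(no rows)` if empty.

Join each books row to its authors via author_id.
Group joined rows by authors.id; compute ROUND(AVG(m.pages), 2) per group.
  1: ids {3, 4, 5} → ROUND(AVG(m.pages), 2)=333
  2: ids {1} → ROUND(AVG(m.pages), 2)=824
  3: ids {6, 7, 8, 10} → ROUND(AVG(m.pages), 2)=325.75
  4: ids {2, 9} → ROUND(AVG(m.pages), 2)=156

Canada | 333 ; USA | 824 ; Egypt | 325.75 ; Japan | 156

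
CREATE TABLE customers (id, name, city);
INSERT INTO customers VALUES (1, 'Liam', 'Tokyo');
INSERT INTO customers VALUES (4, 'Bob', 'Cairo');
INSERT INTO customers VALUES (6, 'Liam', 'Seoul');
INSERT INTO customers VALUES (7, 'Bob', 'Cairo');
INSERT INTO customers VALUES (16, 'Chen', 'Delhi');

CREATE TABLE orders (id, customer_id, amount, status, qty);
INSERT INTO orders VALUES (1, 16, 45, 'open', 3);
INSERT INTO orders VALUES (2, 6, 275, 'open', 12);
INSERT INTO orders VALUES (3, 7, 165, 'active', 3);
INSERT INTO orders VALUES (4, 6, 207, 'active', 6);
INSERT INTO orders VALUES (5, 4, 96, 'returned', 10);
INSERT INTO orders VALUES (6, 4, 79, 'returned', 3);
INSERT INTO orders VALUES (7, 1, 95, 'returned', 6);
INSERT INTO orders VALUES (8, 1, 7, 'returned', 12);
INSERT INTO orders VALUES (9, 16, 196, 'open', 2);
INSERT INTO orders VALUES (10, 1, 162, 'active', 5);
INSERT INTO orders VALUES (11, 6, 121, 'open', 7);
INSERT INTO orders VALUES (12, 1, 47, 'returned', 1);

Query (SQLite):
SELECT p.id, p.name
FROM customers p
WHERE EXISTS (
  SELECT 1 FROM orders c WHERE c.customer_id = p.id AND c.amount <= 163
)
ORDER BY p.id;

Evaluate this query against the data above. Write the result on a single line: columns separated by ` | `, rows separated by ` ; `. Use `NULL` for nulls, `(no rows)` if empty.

For each customers row, check whether any orders with matching customer_id has amount <= 163.
Keep rows where that is true.

1 | Liam ; 4 | Bob ; 6 | Liam ; 16 | Chen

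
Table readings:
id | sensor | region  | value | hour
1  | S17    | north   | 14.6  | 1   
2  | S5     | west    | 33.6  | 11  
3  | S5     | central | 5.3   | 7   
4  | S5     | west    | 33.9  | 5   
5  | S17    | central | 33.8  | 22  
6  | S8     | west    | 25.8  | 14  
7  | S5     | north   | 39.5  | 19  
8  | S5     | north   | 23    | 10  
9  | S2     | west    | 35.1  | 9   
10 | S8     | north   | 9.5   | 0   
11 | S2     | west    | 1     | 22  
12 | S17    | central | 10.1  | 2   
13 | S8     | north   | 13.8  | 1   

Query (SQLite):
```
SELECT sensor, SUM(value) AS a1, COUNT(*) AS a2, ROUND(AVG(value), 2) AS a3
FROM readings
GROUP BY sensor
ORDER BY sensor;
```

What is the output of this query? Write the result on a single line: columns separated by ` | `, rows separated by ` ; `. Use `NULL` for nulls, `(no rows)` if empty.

Group readings by sensor.
Per group compute: SUM(value), COUNT(*), ROUND(AVG(value), 2).
  S17: ids {1, 5, 12} → SUM(value)=58.5, COUNT(*)=3, ROUND(AVG(value), 2)=19.5
  S2: ids {9, 11} → SUM(value)=36.1, COUNT(*)=2, ROUND(AVG(value), 2)=18.05
  S5: ids {2, 3, 4, 7, 8} → SUM(value)=135.3, COUNT(*)=5, ROUND(AVG(value), 2)=27.06
  S8: ids {6, 10, 13} → SUM(value)=49.1, COUNT(*)=3, ROUND(AVG(value), 2)=16.37

S17 | 58.5 | 3 | 19.5 ; S2 | 36.1 | 2 | 18.05 ; S5 | 135.3 | 5 | 27.06 ; S8 | 49.1 | 3 | 16.37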